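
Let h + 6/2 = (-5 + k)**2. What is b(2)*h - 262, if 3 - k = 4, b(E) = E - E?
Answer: -262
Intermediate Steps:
b(E) = 0
k = -1 (k = 3 - 1*4 = 3 - 4 = -1)
h = 33 (h = -3 + (-5 - 1)**2 = -3 + (-6)**2 = -3 + 36 = 33)
b(2)*h - 262 = 0*33 - 262 = 0 - 262 = -262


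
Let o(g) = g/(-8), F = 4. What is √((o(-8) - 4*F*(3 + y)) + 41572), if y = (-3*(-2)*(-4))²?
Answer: √32309 ≈ 179.75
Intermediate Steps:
y = 576 (y = (6*(-4))² = (-24)² = 576)
o(g) = -g/8 (o(g) = g*(-⅛) = -g/8)
√((o(-8) - 4*F*(3 + y)) + 41572) = √((-⅛*(-8) - 16*(3 + 576)) + 41572) = √((1 - 16*579) + 41572) = √((1 - 4*2316) + 41572) = √((1 - 9264) + 41572) = √(-9263 + 41572) = √32309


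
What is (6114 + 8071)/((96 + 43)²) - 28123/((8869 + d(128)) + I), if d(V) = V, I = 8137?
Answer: -300318693/331046014 ≈ -0.90718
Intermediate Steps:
(6114 + 8071)/((96 + 43)²) - 28123/((8869 + d(128)) + I) = (6114 + 8071)/((96 + 43)²) - 28123/((8869 + 128) + 8137) = 14185/(139²) - 28123/(8997 + 8137) = 14185/19321 - 28123/17134 = -300318693/331046014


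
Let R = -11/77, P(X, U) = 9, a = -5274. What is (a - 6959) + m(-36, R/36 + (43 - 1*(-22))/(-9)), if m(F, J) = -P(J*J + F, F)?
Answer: -12242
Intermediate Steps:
R = -1/7 (R = -11*1/77 = -1/7 ≈ -0.14286)
m(F, J) = -9 (m(F, J) = -1*9 = -9)
(a - 6959) + m(-36, R/36 + (43 - 1*(-22))/(-9)) = (-5274 - 6959) - 9 = -12233 - 9 = -12242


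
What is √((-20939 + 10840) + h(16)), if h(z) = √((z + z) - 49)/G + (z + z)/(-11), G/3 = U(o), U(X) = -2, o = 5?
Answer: √(-44003916 - 726*I*√17)/66 ≈ 0.0034185 - 100.51*I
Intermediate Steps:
G = -6 (G = 3*(-2) = -6)
h(z) = -2*z/11 - √(-49 + 2*z)/6 (h(z) = √((z + z) - 49)/(-6) + (z + z)/(-11) = √(2*z - 49)*(-⅙) + (2*z)*(-1/11) = √(-49 + 2*z)*(-⅙) - 2*z/11 = -√(-49 + 2*z)/6 - 2*z/11 = -2*z/11 - √(-49 + 2*z)/6)
√((-20939 + 10840) + h(16)) = √((-20939 + 10840) + (-2/11*16 - √(-49 + 2*16)/6)) = √(-10099 + (-32/11 - √(-49 + 32)/6)) = √(-10099 + (-32/11 - I*√17/6)) = √(-111121/11 - I*√17/6)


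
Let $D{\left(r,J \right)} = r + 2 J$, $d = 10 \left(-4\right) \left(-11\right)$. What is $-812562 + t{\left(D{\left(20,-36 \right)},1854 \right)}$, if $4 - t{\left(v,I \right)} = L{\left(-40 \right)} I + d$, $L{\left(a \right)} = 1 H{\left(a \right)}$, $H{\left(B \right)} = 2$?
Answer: $-816706$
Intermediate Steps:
$d = 440$ ($d = \left(-40\right) \left(-11\right) = 440$)
$L{\left(a \right)} = 2$ ($L{\left(a \right)} = 1 \cdot 2 = 2$)
$t{\left(v,I \right)} = -436 - 2 I$ ($t{\left(v,I \right)} = 4 - \left(2 I + 440\right) = 4 - \left(440 + 2 I\right) = -436 - 2 I$)
$-812562 + t{\left(D{\left(20,-36 \right)},1854 \right)} = -812562 - 4144 = -816706$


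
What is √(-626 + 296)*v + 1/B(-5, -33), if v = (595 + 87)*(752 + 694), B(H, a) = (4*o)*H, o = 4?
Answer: -1/80 + 986172*I*√330 ≈ -0.0125 + 1.7915e+7*I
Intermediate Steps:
B(H, a) = 16*H (B(H, a) = (4*4)*H = 16*H)
v = 986172 (v = 682*1446 = 986172)
√(-626 + 296)*v + 1/B(-5, -33) = √(-626 + 296)*986172 + 1/(16*(-5)) = √(-330)*986172 + 1/(-80) = (I*√330)*986172 - 1/80 = 986172*I*√330 - 1/80 = -1/80 + 986172*I*√330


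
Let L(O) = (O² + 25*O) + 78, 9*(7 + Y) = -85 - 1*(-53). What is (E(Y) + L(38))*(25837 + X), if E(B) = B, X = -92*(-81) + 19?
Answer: 737872124/9 ≈ 8.1986e+7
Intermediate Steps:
X = 7471 (X = 7452 + 19 = 7471)
Y = -95/9 (Y = -7 + (-85 - 1*(-53))/9 = -7 + (-85 + 53)/9 = -7 + (⅑)*(-32) = -7 - 32/9 = -95/9 ≈ -10.556)
L(O) = 78 + O² + 25*O
(E(Y) + L(38))*(25837 + X) = (-95/9 + (78 + 38² + 25*38))*(25837 + 7471) = (-95/9 + (78 + 1444 + 950))*33308 = (-95/9 + 2472)*33308 = (22153/9)*33308 = 737872124/9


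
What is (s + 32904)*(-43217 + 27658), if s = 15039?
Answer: -745945137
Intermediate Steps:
(s + 32904)*(-43217 + 27658) = (15039 + 32904)*(-43217 + 27658) = 47943*(-15559) = -745945137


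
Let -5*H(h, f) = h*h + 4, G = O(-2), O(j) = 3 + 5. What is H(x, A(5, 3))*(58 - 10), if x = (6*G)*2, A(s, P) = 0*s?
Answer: -88512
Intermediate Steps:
A(s, P) = 0
O(j) = 8
G = 8
x = 96 (x = (6*8)*2 = 48*2 = 96)
H(h, f) = -⅘ - h²/5 (H(h, f) = -(h*h + 4)/5 = -(h² + 4)/5 = -(4 + h²)/5 = -⅘ - h²/5)
H(x, A(5, 3))*(58 - 10) = (-⅘ - ⅕*96²)*(58 - 10) = (-⅘ - ⅕*9216)*48 = (-⅘ - 9216/5)*48 = -1844*48 = -88512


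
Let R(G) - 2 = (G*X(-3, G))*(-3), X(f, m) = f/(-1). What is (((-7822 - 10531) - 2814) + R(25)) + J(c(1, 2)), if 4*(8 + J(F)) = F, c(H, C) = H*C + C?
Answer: -21397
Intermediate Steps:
X(f, m) = -f (X(f, m) = f*(-1) = -f)
R(G) = 2 - 9*G (R(G) = 2 + (G*(-1*(-3)))*(-3) = 2 + (G*3)*(-3) = 2 + (3*G)*(-3) = 2 - 9*G)
c(H, C) = C + C*H (c(H, C) = C*H + C = C + C*H)
J(F) = -8 + F/4
(((-7822 - 10531) - 2814) + R(25)) + J(c(1, 2)) = (((-7822 - 10531) - 2814) + (2 - 9*25)) + (-8 + (2*(1 + 1))/4) = ((-18353 - 2814) + (2 - 225)) + (-8 + (2*2)/4) = (-21167 - 223) + (-8 + (¼)*4) = -21390 + (-8 + 1) = -21390 - 7 = -21397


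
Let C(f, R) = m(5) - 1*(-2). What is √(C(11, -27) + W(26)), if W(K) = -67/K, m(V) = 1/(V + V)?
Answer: I*√2015/65 ≈ 0.6906*I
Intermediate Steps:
m(V) = 1/(2*V)
C(f, R) = 21/10 (C(f, R) = (½)/5 - 1*(-2) = (½)*(⅕) + 2 = ⅒ + 2 = 21/10)
√(C(11, -27) + W(26)) = √(21/10 - 67/26) = √(-31/65) = I*√2015/65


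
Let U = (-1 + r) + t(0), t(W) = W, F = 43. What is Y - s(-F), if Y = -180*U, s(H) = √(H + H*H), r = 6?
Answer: -900 - √1806 ≈ -942.50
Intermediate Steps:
U = 5 (U = (-1 + 6) + 0 = 5 + 0 = 5)
s(H) = √(H + H²)
Y = -900 (Y = -180*5 = -900)
Y - s(-F) = -900 - √((-1*43)*(1 - 1*43)) = -900 - √(-43*(1 - 43)) = -900 - √(-43*(-42)) = -900 - √1806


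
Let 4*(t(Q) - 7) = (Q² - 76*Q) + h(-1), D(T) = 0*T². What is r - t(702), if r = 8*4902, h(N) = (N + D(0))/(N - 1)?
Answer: -565233/8 ≈ -70654.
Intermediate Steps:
D(T) = 0
h(N) = N/(-1 + N) (h(N) = (N + 0)/(N - 1) = N/(-1 + N))
t(Q) = 57/8 - 19*Q + Q²/4 (t(Q) = 7 + ((Q² - 76*Q) - 1/(-1 - 1))/4 = 7 + ((Q² - 76*Q) - 1/(-2))/4 = 7 + ((Q² - 76*Q) - 1*(-½))/4 = 7 + ((Q² - 76*Q) + ½)/4 = 7 + (½ + Q² - 76*Q)/4 = 7 + (⅛ - 19*Q + Q²/4) = 57/8 - 19*Q + Q²/4)
r = 39216
r - t(702) = 39216 - (57/8 - 19*702 + (¼)*702²) = 39216 - (57/8 - 13338 + (¼)*492804) = 39216 - (57/8 - 13338 + 123201) = 39216 - 1*878961/8 = 39216 - 878961/8 = -565233/8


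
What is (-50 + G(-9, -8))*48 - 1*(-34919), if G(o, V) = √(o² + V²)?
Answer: 32519 + 48*√145 ≈ 33097.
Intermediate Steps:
G(o, V) = √(V² + o²)
(-50 + G(-9, -8))*48 - 1*(-34919) = (-50 + √((-8)² + (-9)²))*48 - 1*(-34919) = (-50 + √(64 + 81))*48 + 34919 = (-50 + √145)*48 + 34919 = (-2400 + 48*√145) + 34919 = 32519 + 48*√145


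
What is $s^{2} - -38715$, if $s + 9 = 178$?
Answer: $67276$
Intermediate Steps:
$s = 169$ ($s = -9 + 178 = 169$)
$s^{2} - -38715 = 169^{2} - -38715 = 28561 + 38715 = 67276$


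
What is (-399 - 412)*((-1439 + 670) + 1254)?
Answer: -393335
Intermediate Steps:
(-399 - 412)*((-1439 + 670) + 1254) = -811*(-769 + 1254) = -811*485 = -393335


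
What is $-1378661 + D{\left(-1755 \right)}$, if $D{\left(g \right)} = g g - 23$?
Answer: $1701341$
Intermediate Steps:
$D{\left(g \right)} = -23 + g^{2}$ ($D{\left(g \right)} = g^{2} - 23 = -23 + g^{2}$)
$-1378661 + D{\left(-1755 \right)} = -1378661 - \left(23 - \left(-1755\right)^{2}\right) = -1378661 + \left(-23 + 3080025\right) = -1378661 + 3080002 = 1701341$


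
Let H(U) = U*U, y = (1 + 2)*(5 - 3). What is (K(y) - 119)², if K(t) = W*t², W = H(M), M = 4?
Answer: 208849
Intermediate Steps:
y = 6 (y = 3*2 = 6)
H(U) = U²
W = 16 (W = 4² = 16)
K(t) = 16*t²
(K(y) - 119)² = (16*6² - 119)² = (16*36 - 119)² = (576 - 119)² = 457² = 208849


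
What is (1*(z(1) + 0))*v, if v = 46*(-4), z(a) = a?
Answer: -184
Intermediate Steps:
v = -184
(1*(z(1) + 0))*v = (1*(1 + 0))*(-184) = (1*1)*(-184) = 1*(-184) = -184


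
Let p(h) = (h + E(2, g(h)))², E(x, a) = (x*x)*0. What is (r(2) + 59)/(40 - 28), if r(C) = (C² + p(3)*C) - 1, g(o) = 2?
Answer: 20/3 ≈ 6.6667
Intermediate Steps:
E(x, a) = 0 (E(x, a) = x²*0 = 0)
p(h) = h² (p(h) = (h + 0)² = h²)
r(C) = -1 + C² + 9*C (r(C) = (C² + 3²*C) - 1 = (C² + 9*C) - 1 = -1 + C² + 9*C)
(r(2) + 59)/(40 - 28) = ((-1 + 2² + 9*2) + 59)/(40 - 28) = ((-1 + 4 + 18) + 59)/12 = (21 + 59)*(1/12) = 80*(1/12) = 20/3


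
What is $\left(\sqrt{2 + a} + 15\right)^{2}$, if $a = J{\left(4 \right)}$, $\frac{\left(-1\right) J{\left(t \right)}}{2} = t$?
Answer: $\left(15 + i \sqrt{6}\right)^{2} \approx 219.0 + 73.485 i$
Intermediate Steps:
$J{\left(t \right)} = - 2 t$
$a = -8$ ($a = \left(-2\right) 4 = -8$)
$\left(\sqrt{2 + a} + 15\right)^{2} = \left(\sqrt{2 - 8} + 15\right)^{2} = \left(\sqrt{-6} + 15\right)^{2} = \left(i \sqrt{6} + 15\right)^{2} = \left(15 + i \sqrt{6}\right)^{2}$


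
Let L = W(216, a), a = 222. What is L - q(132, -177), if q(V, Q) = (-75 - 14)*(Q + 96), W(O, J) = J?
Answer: -6987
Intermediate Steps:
L = 222
q(V, Q) = -8544 - 89*Q (q(V, Q) = -89*(96 + Q) = -8544 - 89*Q)
L - q(132, -177) = 222 - (-8544 - 89*(-177)) = 222 - (-8544 + 15753) = 222 - 1*7209 = 222 - 7209 = -6987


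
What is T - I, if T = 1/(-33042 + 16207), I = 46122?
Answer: -776463871/16835 ≈ -46122.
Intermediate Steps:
T = -1/16835 (T = 1/(-16835) = -1/16835 ≈ -5.9400e-5)
T - I = -1/16835 - 1*46122 = -1/16835 - 46122 = -776463871/16835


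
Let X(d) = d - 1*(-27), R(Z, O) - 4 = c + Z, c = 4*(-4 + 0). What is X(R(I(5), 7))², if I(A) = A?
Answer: 400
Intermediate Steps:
c = -16 (c = 4*(-4) = -16)
R(Z, O) = -12 + Z (R(Z, O) = 4 + (-16 + Z) = -12 + Z)
X(d) = 27 + d (X(d) = d + 27 = 27 + d)
X(R(I(5), 7))² = (27 + (-12 + 5))² = (27 - 7)² = 20² = 400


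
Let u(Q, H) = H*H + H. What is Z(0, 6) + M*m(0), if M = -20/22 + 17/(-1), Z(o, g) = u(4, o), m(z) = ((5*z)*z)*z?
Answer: 0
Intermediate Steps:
m(z) = 5*z**3 (m(z) = (5*z**2)*z = 5*z**3)
u(Q, H) = H + H**2 (u(Q, H) = H**2 + H = H + H**2)
Z(o, g) = o*(1 + o)
M = -197/11 (M = -20*1/22 + 17*(-1) = -10/11 - 17 = -197/11 ≈ -17.909)
Z(0, 6) + M*m(0) = 0*(1 + 0) - 985*0**3/11 = 0*1 - 985*0/11 = 0 - 197/11*0 = 0 + 0 = 0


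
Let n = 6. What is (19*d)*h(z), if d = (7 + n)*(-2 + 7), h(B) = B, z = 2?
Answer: 2470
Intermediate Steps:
d = 65 (d = (7 + 6)*(-2 + 7) = 13*5 = 65)
(19*d)*h(z) = (19*65)*2 = 1235*2 = 2470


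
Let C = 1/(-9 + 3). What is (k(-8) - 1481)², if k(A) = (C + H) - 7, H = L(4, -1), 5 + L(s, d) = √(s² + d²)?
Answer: 80264293/36 - 8959*√17/3 ≈ 2.2173e+6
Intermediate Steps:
L(s, d) = -5 + √(d² + s²) (L(s, d) = -5 + √(s² + d²) = -5 + √(d² + s²))
H = -5 + √17 (H = -5 + √((-1)² + 4²) = -5 + √(1 + 16) = -5 + √17 ≈ -0.87689)
C = -⅙ (C = 1/(-6) = -⅙ ≈ -0.16667)
k(A) = -73/6 + √17 (k(A) = (-⅙ + (-5 + √17)) - 7 = (-31/6 + √17) - 7 = -73/6 + √17)
(k(-8) - 1481)² = ((-73/6 + √17) - 1481)² = (-8959/6 + √17)²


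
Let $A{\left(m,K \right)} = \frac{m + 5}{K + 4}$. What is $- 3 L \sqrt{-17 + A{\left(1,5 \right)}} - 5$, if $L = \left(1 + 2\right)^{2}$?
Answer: $-5 - 63 i \sqrt{3} \approx -5.0 - 109.12 i$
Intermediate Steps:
$A{\left(m,K \right)} = \frac{5 + m}{4 + K}$
$L = 9$ ($L = 3^{2} = 9$)
$- 3 L \sqrt{-17 + A{\left(1,5 \right)}} - 5 = \left(-3\right) 9 \sqrt{-17 + \frac{5 + 1}{4 + 5}} - 5 = - 27 \sqrt{-17 + \frac{1}{9} \cdot 6} - 5 = - 27 \sqrt{-17 + \frac{2}{3}} - 5 = - 27 \sqrt{- \frac{49}{3}} - 5 = - 27 \frac{7 i \sqrt{3}}{3} - 5 = - 63 i \sqrt{3} - 5 = -5 - 63 i \sqrt{3}$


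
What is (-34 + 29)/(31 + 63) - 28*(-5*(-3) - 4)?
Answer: -28957/94 ≈ -308.05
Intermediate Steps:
(-34 + 29)/(31 + 63) - 28*(-5*(-3) - 4) = -5/94 - 28*(15 - 4) = -5*1/94 - 28*11 = -5/94 - 308 = -28957/94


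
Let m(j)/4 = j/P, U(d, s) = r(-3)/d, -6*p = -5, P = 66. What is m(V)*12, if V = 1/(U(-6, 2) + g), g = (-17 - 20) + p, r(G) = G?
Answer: -24/1177 ≈ -0.020391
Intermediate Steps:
p = 5/6 (p = -1/6*(-5) = 5/6 ≈ 0.83333)
U(d, s) = -3/d
g = -217/6 (g = (-17 - 20) + 5/6 = -37 + 5/6 = -217/6 ≈ -36.167)
V = -3/107 (V = 1/(-3/(-6) - 217/6) = 1/(-3*(-1/6) - 217/6) = 1/(1/2 - 217/6) = 1/(-107/3) = -3/107 ≈ -0.028037)
m(j) = 2*j/33 (m(j) = 4*(j/66) = 2*j/33)
m(V)*12 = ((2/33)*(-3/107))*12 = -2/1177*12 = -24/1177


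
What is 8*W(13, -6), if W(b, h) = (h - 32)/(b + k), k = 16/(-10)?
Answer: -80/3 ≈ -26.667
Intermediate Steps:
k = -8/5 (k = 16*(-⅒) = -8/5 ≈ -1.6000)
W(b, h) = (-32 + h)/(-8/5 + b) (W(b, h) = (h - 32)/(b - 8/5) = (-32 + h)/(-8/5 + b))
8*W(13, -6) = 8*(5*(-32 - 6)/(-8 + 5*13)) = 8*(5*(-38)/(-8 + 65)) = 8*(5*(-38)/57) = 8*(5*(1/57)*(-38)) = 8*(-10/3) = -80/3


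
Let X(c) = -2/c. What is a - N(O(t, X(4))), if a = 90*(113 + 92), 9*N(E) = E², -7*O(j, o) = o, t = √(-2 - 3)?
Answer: 32545799/1764 ≈ 18450.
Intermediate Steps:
t = I*√5 (t = √(-5) = I*√5 ≈ 2.2361*I)
O(j, o) = -o/7
N(E) = E²/9
a = 18450 (a = 90*205 = 18450)
a - N(O(t, X(4))) = 18450 - (-(-2)/(7*4))²/9 = 18450 - (-⅐*(-½))²/9 = 18450 - (1/14)²/9 = 18450 - 1/(9*196) = 18450 - 1*1/1764 = 18450 - 1/1764 = 32545799/1764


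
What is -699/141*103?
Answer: -23999/47 ≈ -510.62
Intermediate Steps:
-699/141*103 = -699*1/141*103 = -233/47*103 = -23999/47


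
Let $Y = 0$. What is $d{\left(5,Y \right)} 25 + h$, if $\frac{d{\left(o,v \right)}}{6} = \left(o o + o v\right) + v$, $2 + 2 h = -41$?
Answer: $\frac{7457}{2} \approx 3728.5$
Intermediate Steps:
$h = - \frac{43}{2}$ ($h = -1 + \frac{1}{2} \left(-41\right) = -1 - \frac{41}{2} = - \frac{43}{2} \approx -21.5$)
$d{\left(o,v \right)} = 6 v + 6 o^{2} + 6 o v$ ($d{\left(o,v \right)} = 6 \left(\left(o o + o v\right) + v\right) = 6 \left(\left(o^{2} + o v\right) + v\right) = 6 \left(v + o^{2} + o v\right) = 6 v + 6 o^{2} + 6 o v$)
$d{\left(5,Y \right)} 25 + h = \left(6 \cdot 0 + 6 \cdot 5^{2} + 6 \cdot 5 \cdot 0\right) 25 - \frac{43}{2} = \left(0 + 6 \cdot 25 + 0\right) 25 - \frac{43}{2} = \left(0 + 150 + 0\right) 25 - \frac{43}{2} = 150 \cdot 25 - \frac{43}{2} = 3750 - \frac{43}{2} = \frac{7457}{2}$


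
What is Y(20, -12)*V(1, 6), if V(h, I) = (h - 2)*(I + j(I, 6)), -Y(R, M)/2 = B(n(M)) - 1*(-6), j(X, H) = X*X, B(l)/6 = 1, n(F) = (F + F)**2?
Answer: 1008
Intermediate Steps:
n(F) = 4*F**2 (n(F) = (2*F)**2 = 4*F**2)
B(l) = 6 (B(l) = 6*1 = 6)
j(X, H) = X**2
Y(R, M) = -24 (Y(R, M) = -2*(6 - 1*(-6)) = -2*(6 + 6) = -2*12 = -24)
V(h, I) = (-2 + h)*(I + I**2) (V(h, I) = (h - 2)*(I + I**2) = (-2 + h)*(I + I**2))
Y(20, -12)*V(1, 6) = -144*(-2 + 1 - 2*6 + 6*1) = -144*(-2 + 1 - 12 + 6) = -144*(-7) = -24*(-42) = 1008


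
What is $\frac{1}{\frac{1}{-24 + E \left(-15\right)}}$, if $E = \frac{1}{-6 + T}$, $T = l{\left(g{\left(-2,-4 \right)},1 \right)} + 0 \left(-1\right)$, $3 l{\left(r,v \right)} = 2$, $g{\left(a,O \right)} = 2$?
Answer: $- \frac{339}{16} \approx -21.188$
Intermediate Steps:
$l{\left(r,v \right)} = \frac{2}{3}$ ($l{\left(r,v \right)} = \frac{1}{3} \cdot 2 = \frac{2}{3}$)
$T = \frac{2}{3}$ ($T = \frac{2}{3} + 0 \left(-1\right) = \frac{2}{3} + 0 = \frac{2}{3} \approx 0.66667$)
$E = - \frac{3}{16}$ ($E = \frac{1}{-6 + \frac{2}{3}} = \frac{1}{- \frac{16}{3}} = - \frac{3}{16} \approx -0.1875$)
$\frac{1}{\frac{1}{-24 + E \left(-15\right)}} = \frac{1}{\frac{1}{-24 - - \frac{45}{16}}} = \frac{1}{\frac{1}{-24 + \frac{45}{16}}} = \frac{1}{\frac{1}{- \frac{339}{16}}} = \frac{1}{- \frac{16}{339}} = - \frac{339}{16}$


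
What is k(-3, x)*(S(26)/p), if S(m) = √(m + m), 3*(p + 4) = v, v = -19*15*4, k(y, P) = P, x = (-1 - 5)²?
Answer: -3*√13/16 ≈ -0.67604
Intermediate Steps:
x = 36 (x = (-6)² = 36)
v = -1140 (v = -285*4 = -1140)
p = -384 (p = -4 + (⅓)*(-1140) = -4 - 380 = -384)
S(m) = √2*√m (S(m) = √(2*m) = √2*√m)
k(-3, x)*(S(26)/p) = 36*((√2*√26)/(-384)) = 36*((2*√13)*(-1/384)) = 36*(-√13/192) = -3*√13/16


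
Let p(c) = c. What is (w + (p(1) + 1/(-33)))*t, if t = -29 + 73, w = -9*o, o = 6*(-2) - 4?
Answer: 19136/3 ≈ 6378.7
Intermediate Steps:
o = -16 (o = -12 - 4 = -16)
w = 144 (w = -9*(-16) = 144)
t = 44
(w + (p(1) + 1/(-33)))*t = (144 + (1 + 1/(-33)))*44 = (144 + (1 - 1/33))*44 = (144 + 32/33)*44 = (4784/33)*44 = 19136/3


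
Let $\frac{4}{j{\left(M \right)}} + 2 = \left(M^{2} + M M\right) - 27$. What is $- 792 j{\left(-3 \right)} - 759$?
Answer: $-471$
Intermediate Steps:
$j{\left(M \right)} = \frac{4}{-29 + 2 M^{2}}$ ($j{\left(M \right)} = \frac{4}{-2 - \left(27 - M^{2} - M M\right)} = \frac{4}{-2 + \left(\left(M^{2} + M^{2}\right) - 27\right)} = \frac{4}{-2 + \left(2 M^{2} - 27\right)} = \frac{4}{-2 + \left(-27 + 2 M^{2}\right)} = \frac{4}{-29 + 2 M^{2}}$)
$- 792 j{\left(-3 \right)} - 759 = - 792 \frac{4}{-29 + 2 \left(-3\right)^{2}} - 759 = - 792 \frac{4}{-29 + 2 \cdot 9} - 759 = - 792 \frac{4}{-29 + 18} - 759 = - 792 \frac{4}{-11} - 759 = - 792 \cdot 4 \left(- \frac{1}{11}\right) - 759 = \left(-792\right) \left(- \frac{4}{11}\right) - 759 = 288 - 759 = -471$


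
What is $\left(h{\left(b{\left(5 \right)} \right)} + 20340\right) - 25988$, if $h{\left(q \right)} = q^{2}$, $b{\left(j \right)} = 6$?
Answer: $-5612$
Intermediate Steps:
$\left(h{\left(b{\left(5 \right)} \right)} + 20340\right) - 25988 = \left(6^{2} + 20340\right) - 25988 = \left(36 + 20340\right) - 25988 = 20376 - 25988 = -5612$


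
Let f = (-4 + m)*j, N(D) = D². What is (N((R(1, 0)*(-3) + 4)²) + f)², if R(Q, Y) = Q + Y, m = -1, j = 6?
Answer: 841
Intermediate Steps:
f = -30 (f = (-4 - 1)*6 = -5*6 = -30)
(N((R(1, 0)*(-3) + 4)²) + f)² = ((((1 + 0)*(-3) + 4)²)² - 30)² = (((1*(-3) + 4)²)² - 30)² = (((-3 + 4)²)² - 30)² = ((1²)² - 30)² = (1² - 30)² = (1 - 30)² = (-29)² = 841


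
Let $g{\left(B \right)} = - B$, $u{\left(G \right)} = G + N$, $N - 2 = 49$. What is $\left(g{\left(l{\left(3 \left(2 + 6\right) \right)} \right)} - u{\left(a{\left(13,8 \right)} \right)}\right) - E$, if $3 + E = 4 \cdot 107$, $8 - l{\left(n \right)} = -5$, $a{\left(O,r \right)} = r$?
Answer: $-497$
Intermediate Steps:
$N = 51$ ($N = 2 + 49 = 51$)
$l{\left(n \right)} = 13$ ($l{\left(n \right)} = 8 - -5 = 8 + 5 = 13$)
$u{\left(G \right)} = 51 + G$ ($u{\left(G \right)} = G + 51 = 51 + G$)
$E = 425$ ($E = -3 + 4 \cdot 107 = -3 + 428 = 425$)
$\left(g{\left(l{\left(3 \left(2 + 6\right) \right)} \right)} - u{\left(a{\left(13,8 \right)} \right)}\right) - E = \left(\left(-1\right) 13 - \left(51 + 8\right)\right) - 425 = \left(-13 - 59\right) - 425 = -72 - 425 = -497$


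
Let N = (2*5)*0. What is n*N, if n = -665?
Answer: 0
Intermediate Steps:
N = 0 (N = 10*0 = 0)
n*N = -665*0 = 0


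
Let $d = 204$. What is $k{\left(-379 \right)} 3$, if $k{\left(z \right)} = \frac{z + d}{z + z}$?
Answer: $\frac{525}{758} \approx 0.69261$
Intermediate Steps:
$k{\left(z \right)} = \frac{204 + z}{2 z}$ ($k{\left(z \right)} = \frac{z + 204}{z + z} = \frac{204 + z}{2 z}$)
$k{\left(-379 \right)} 3 = \frac{204 - 379}{2 \left(-379\right)} 3 = \frac{1}{2} \left(- \frac{1}{379}\right) \left(-175\right) 3 = \frac{175}{758} \cdot 3 = \frac{525}{758}$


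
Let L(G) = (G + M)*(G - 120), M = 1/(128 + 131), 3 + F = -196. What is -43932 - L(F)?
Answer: -27819648/259 ≈ -1.0741e+5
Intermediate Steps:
F = -199 (F = -3 - 196 = -199)
M = 1/259 ≈ 0.0038610
L(G) = (-120 + G)*(1/259 + G) (L(G) = (G + 1/259)*(G - 120) = (1/259 + G)*(-120 + G) = (-120 + G)*(1/259 + G))
-43932 - L(F) = -43932 - (-120/259 + (-199)**2 - 31079/259*(-199)) = -43932 - (-120/259 + 39601 + 6184721/259) = -43932 - 1*16441260/259 = -43932 - 16441260/259 = -27819648/259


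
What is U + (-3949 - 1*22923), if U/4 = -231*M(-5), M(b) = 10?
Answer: -36112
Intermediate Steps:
U = -9240 (U = 4*(-231*10) = 4*(-2310) = -9240)
U + (-3949 - 1*22923) = -9240 + (-3949 - 1*22923) = -9240 + (-3949 - 22923) = -9240 - 26872 = -36112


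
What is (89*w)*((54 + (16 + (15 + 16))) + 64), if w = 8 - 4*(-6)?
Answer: 469920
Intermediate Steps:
w = 32 (w = 8 + 24 = 32)
(89*w)*((54 + (16 + (15 + 16))) + 64) = (89*32)*((54 + (16 + (15 + 16))) + 64) = 2848*((54 + (16 + 31)) + 64) = 2848*((54 + 47) + 64) = 2848*(101 + 64) = 2848*165 = 469920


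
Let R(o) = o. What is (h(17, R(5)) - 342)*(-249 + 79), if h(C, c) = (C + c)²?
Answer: -24140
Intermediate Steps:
(h(17, R(5)) - 342)*(-249 + 79) = ((17 + 5)² - 342)*(-249 + 79) = (22² - 342)*(-170) = (484 - 342)*(-170) = 142*(-170) = -24140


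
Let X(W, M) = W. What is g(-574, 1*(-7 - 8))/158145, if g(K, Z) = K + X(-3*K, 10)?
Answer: 1148/158145 ≈ 0.0072592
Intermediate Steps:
g(K, Z) = -2*K (g(K, Z) = K - 3*K = -2*K)
g(-574, 1*(-7 - 8))/158145 = -2*(-574)/158145 = 1148*(1/158145) = 1148/158145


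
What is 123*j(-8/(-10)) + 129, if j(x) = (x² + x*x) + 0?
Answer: 7161/25 ≈ 286.44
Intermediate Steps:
j(x) = 2*x² (j(x) = (x² + x²) + 0 = 2*x² + 0 = 2*x²)
123*j(-8/(-10)) + 129 = 123*(2*(-8/(-10))²) + 129 = 123*(2*(-8*(-⅒))²) + 129 = 123*(2*(⅘)²) + 129 = 123*(2*(16/25)) + 129 = 123*(32/25) + 129 = 3936/25 + 129 = 7161/25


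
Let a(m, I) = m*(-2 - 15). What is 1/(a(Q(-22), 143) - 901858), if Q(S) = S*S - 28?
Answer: -1/909610 ≈ -1.0994e-6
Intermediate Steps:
Q(S) = -28 + S² (Q(S) = S² - 28 = -28 + S²)
a(m, I) = -17*m (a(m, I) = m*(-17) = -17*m)
1/(a(Q(-22), 143) - 901858) = 1/(-17*(-28 + (-22)²) - 901858) = 1/(-17*(-28 + 484) - 901858) = 1/(-17*456 - 901858) = 1/(-7752 - 901858) = 1/(-909610) = -1/909610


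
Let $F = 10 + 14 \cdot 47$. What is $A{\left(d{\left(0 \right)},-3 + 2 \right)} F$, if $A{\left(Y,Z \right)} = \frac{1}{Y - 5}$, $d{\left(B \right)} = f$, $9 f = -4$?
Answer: $- \frac{6012}{49} \approx -122.69$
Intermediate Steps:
$f = - \frac{4}{9}$ ($f = \frac{1}{9} \left(-4\right) = - \frac{4}{9} \approx -0.44444$)
$F = 668$ ($F = 10 + 658 = 668$)
$d{\left(B \right)} = - \frac{4}{9}$
$A{\left(Y,Z \right)} = \frac{1}{-5 + Y}$
$A{\left(d{\left(0 \right)},-3 + 2 \right)} F = \frac{1}{-5 - \frac{4}{9}} \cdot 668 = \frac{1}{- \frac{49}{9}} \cdot 668 = \left(- \frac{9}{49}\right) 668 = - \frac{6012}{49}$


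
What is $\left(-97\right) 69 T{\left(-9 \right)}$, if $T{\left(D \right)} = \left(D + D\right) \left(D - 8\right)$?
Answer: $-2048058$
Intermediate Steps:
$T{\left(D \right)} = 2 D \left(-8 + D\right)$
$\left(-97\right) 69 T{\left(-9 \right)} = \left(-97\right) 69 \cdot 2 \left(-9\right) \left(-8 - 9\right) = - 6693 \cdot 2 \left(-9\right) \left(-17\right) = \left(-6693\right) 306 = -2048058$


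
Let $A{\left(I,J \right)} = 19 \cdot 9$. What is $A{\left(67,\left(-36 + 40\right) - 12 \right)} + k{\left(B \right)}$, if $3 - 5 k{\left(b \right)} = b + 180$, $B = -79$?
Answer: $\frac{757}{5} \approx 151.4$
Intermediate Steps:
$A{\left(I,J \right)} = 171$
$k{\left(b \right)} = - \frac{177}{5} - \frac{b}{5}$ ($k{\left(b \right)} = \frac{3}{5} - \frac{b + 180}{5} = \frac{3}{5} - \frac{180 + b}{5} = \frac{3}{5} - \left(36 + \frac{b}{5}\right) = - \frac{177}{5} - \frac{b}{5}$)
$A{\left(67,\left(-36 + 40\right) - 12 \right)} + k{\left(B \right)} = 171 - \frac{98}{5} = \frac{757}{5}$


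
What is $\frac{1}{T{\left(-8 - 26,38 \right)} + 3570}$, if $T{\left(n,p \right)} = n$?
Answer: $\frac{1}{3536} \approx 0.00028281$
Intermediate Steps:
$\frac{1}{T{\left(-8 - 26,38 \right)} + 3570} = \frac{1}{\left(-8 - 26\right) + 3570} = \frac{1}{-34 + 3570} = \frac{1}{3536}$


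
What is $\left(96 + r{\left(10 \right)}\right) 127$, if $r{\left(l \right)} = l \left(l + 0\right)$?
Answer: $24892$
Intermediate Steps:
$r{\left(l \right)} = l^{2}$ ($r{\left(l \right)} = l l = l^{2}$)
$\left(96 + r{\left(10 \right)}\right) 127 = \left(96 + 10^{2}\right) 127 = \left(96 + 100\right) 127 = 196 \cdot 127 = 24892$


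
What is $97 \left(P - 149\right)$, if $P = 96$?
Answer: $-5141$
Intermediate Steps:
$97 \left(P - 149\right) = 97 \left(96 - 149\right) = 97 \left(-53\right) = -5141$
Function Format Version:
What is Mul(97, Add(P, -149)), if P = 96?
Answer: -5141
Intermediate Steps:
Mul(97, Add(P, -149)) = Mul(97, Add(96, -149)) = Mul(97, -53) = -5141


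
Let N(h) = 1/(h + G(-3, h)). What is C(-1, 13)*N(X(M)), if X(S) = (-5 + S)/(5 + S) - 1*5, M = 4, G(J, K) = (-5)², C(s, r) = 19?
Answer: 171/179 ≈ 0.95531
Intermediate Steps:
G(J, K) = 25
X(S) = -5 + (-5 + S)/(5 + S) (X(S) = (-5 + S)/(5 + S) - 5 = -5 + (-5 + S)/(5 + S))
N(h) = 1/(25 + h) (N(h) = 1/(h + 25) = 1/(25 + h))
C(-1, 13)*N(X(M)) = 19/(25 + 2*(-15 - 2*4)/(5 + 4)) = 19/(25 + 2*(-15 - 8)/9) = 19/(25 + 2*(⅑)*(-23)) = 19/(25 - 46/9) = 19/(179/9) = 19*(9/179) = 171/179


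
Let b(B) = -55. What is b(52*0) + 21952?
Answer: 21897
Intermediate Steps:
b(52*0) + 21952 = -55 + 21952 = 21897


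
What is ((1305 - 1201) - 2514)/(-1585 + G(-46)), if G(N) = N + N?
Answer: 2410/1677 ≈ 1.4371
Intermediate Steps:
G(N) = 2*N
((1305 - 1201) - 2514)/(-1585 + G(-46)) = ((1305 - 1201) - 2514)/(-1585 + 2*(-46)) = (104 - 2514)/(-1585 - 92) = -2410/(-1677) = -2410*(-1/1677) = 2410/1677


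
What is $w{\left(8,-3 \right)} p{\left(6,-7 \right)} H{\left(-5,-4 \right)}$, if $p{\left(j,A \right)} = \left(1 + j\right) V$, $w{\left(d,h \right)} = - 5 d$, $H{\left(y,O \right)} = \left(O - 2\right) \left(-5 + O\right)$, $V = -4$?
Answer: $60480$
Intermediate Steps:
$H{\left(y,O \right)} = \left(-5 + O\right) \left(-2 + O\right)$ ($H{\left(y,O \right)} = \left(-2 + O\right) \left(-5 + O\right) = \left(-5 + O\right) \left(-2 + O\right)$)
$p{\left(j,A \right)} = -4 - 4 j$ ($p{\left(j,A \right)} = \left(1 + j\right) \left(-4\right) = -4 - 4 j$)
$w{\left(8,-3 \right)} p{\left(6,-7 \right)} H{\left(-5,-4 \right)} = \left(-5\right) 8 \left(-4 - 24\right) \left(10 + \left(-4\right)^{2} - -28\right) = - 40 \left(-4 - 24\right) \left(10 + 16 + 28\right) = \left(-40\right) \left(-28\right) 54 = 1120 \cdot 54 = 60480$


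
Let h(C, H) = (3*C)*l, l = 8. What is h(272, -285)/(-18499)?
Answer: -6528/18499 ≈ -0.35288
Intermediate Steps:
h(C, H) = 24*C (h(C, H) = (3*C)*8 = 24*C)
h(272, -285)/(-18499) = (24*272)/(-18499) = 6528*(-1/18499) = -6528/18499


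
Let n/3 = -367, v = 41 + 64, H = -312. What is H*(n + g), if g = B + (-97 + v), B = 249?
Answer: 263328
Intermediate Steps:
v = 105
g = 257 (g = 249 + (-97 + 105) = 249 + 8 = 257)
n = -1101 (n = 3*(-367) = -1101)
H*(n + g) = -312*(-1101 + 257) = -312*(-844) = 263328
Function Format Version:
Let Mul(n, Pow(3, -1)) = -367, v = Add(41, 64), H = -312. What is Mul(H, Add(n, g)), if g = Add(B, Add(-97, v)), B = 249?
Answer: 263328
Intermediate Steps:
v = 105
g = 257 (g = Add(249, Add(-97, 105)) = Add(249, 8) = 257)
n = -1101 (n = Mul(3, -367) = -1101)
Mul(H, Add(n, g)) = Mul(-312, Add(-1101, 257)) = Mul(-312, -844) = 263328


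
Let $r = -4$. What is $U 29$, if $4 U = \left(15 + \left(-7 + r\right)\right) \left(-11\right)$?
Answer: $-319$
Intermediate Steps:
$U = -11$ ($U = \frac{\left(15 - 11\right) \left(-11\right)}{4} = \frac{4 \left(-11\right)}{4} = \frac{1}{4} \left(-44\right) = -11$)
$U 29 = \left(-11\right) 29 = -319$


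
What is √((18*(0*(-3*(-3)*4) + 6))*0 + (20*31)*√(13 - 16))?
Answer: 2*(-3)^(¼)*√155 ≈ 23.172 + 23.172*I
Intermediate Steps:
√((18*(0*(-3*(-3)*4) + 6))*0 + (20*31)*√(13 - 16)) = √((18*(0*(9*4) + 6))*0 + 620*√(-3)) = √((18*(0*36 + 6))*0 + 620*(I*√3)) = √((18*(0 + 6))*0 + 620*I*√3) = √((18*6)*0 + 620*I*√3) = √(108*0 + 620*I*√3) = √(0 + 620*I*√3) = √(620*I*√3) = 2*3^(¼)*√155*√I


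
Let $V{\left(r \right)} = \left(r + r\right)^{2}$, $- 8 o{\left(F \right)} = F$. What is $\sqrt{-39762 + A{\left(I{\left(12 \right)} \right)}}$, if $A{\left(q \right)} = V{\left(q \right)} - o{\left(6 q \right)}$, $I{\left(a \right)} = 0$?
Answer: $141 i \sqrt{2} \approx 199.4 i$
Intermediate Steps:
$o{\left(F \right)} = - \frac{F}{8}$
$V{\left(r \right)} = 4 r^{2}$ ($V{\left(r \right)} = \left(2 r\right)^{2} = 4 r^{2}$)
$A{\left(q \right)} = 4 q^{2} + \frac{3 q}{4}$ ($A{\left(q \right)} = 4 q^{2} - - \frac{6 q}{8} = 4 q^{2} - - \frac{3 q}{4} = 4 q^{2} + \frac{3 q}{4}$)
$\sqrt{-39762 + A{\left(I{\left(12 \right)} \right)}} = \sqrt{-39762 + \frac{1}{4} \cdot 0 \left(3 + 16 \cdot 0\right)} = \sqrt{-39762 + \frac{1}{4} \cdot 0 \left(3 + 0\right)} = \sqrt{-39762 + \frac{1}{4} \cdot 0 \cdot 3} = \sqrt{-39762 + 0} = \sqrt{-39762} = 141 i \sqrt{2}$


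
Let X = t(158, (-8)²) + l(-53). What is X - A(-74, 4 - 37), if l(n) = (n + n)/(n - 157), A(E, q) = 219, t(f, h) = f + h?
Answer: 368/105 ≈ 3.5048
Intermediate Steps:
l(n) = 2*n/(-157 + n) (l(n) = (2*n)/(-157 + n) = 2*n/(-157 + n))
X = 23363/105 (X = (158 + (-8)²) + 2*(-53)/(-157 - 53) = (158 + 64) + 2*(-53)/(-210) = 222 + 2*(-53)*(-1/210) = 222 + 53/105 = 23363/105 ≈ 222.50)
X - A(-74, 4 - 37) = 23363/105 - 1*219 = 23363/105 - 219 = 368/105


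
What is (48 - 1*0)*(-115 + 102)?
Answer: -624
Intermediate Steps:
(48 - 1*0)*(-115 + 102) = (48 + 0)*(-13) = 48*(-13) = -624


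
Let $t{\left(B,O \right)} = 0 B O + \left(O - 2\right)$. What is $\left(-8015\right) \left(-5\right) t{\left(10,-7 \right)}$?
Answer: $-360675$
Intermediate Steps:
$t{\left(B,O \right)} = -2 + O$ ($t{\left(B,O \right)} = 0 O + \left(-2 + O\right) = 0 + \left(-2 + O\right) = -2 + O$)
$\left(-8015\right) \left(-5\right) t{\left(10,-7 \right)} = \left(-8015\right) \left(-5\right) \left(-2 - 7\right) = 40075 \left(-9\right) = -360675$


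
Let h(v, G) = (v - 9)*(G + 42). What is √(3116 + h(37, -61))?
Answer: 2*√646 ≈ 50.833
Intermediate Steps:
h(v, G) = (-9 + v)*(42 + G)
√(3116 + h(37, -61)) = √(3116 + (-378 - 9*(-61) + 42*37 - 61*37)) = √(3116 + (-378 + 549 + 1554 - 2257)) = √(3116 - 532) = √2584 = 2*√646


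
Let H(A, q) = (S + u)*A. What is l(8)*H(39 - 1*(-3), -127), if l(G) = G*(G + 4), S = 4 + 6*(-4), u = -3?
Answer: -92736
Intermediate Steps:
S = -20 (S = 4 - 24 = -20)
l(G) = G*(4 + G)
H(A, q) = -23*A (H(A, q) = (-20 - 3)*A = -23*A)
l(8)*H(39 - 1*(-3), -127) = (8*(4 + 8))*(-23*(39 - 1*(-3))) = (8*12)*(-23*(39 + 3)) = 96*(-23*42) = 96*(-966) = -92736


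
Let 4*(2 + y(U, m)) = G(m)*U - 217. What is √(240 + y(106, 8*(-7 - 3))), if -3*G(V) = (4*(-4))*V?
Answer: 5*I*√16017/6 ≈ 105.47*I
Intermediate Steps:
G(V) = 16*V/3 (G(V) = -4*(-4)*V/3 = -(-16)*V/3 = 16*V/3)
y(U, m) = -225/4 + 4*U*m/3 (y(U, m) = -2 + ((16*m/3)*U - 217)/4 = -2 + (16*U*m/3 - 217)/4 = -2 + (-217 + 16*U*m/3)/4 = -2 + (-217/4 + 4*U*m/3) = -225/4 + 4*U*m/3)
√(240 + y(106, 8*(-7 - 3))) = √(240 + (-225/4 + (4/3)*106*(8*(-7 - 3)))) = √(240 + (-225/4 + (4/3)*106*(8*(-10)))) = √(240 + (-225/4 + (4/3)*106*(-80))) = √(240 + (-225/4 - 33920/3)) = √(240 - 136355/12) = √(-133475/12) = 5*I*√16017/6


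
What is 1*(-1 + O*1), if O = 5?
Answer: 4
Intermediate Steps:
1*(-1 + O*1) = 1*(-1 + 5*1) = 1*(-1 + 5) = 1*4 = 4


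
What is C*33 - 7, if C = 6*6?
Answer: 1181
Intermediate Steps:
C = 36
C*33 - 7 = 36*33 - 7 = 1188 - 7 = 1181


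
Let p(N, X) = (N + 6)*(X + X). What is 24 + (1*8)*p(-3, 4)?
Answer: 216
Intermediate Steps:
p(N, X) = 2*X*(6 + N) (p(N, X) = (6 + N)*(2*X) = 2*X*(6 + N))
24 + (1*8)*p(-3, 4) = 24 + (1*8)*(2*4*(6 - 3)) = 24 + 8*(2*4*3) = 24 + 8*24 = 24 + 192 = 216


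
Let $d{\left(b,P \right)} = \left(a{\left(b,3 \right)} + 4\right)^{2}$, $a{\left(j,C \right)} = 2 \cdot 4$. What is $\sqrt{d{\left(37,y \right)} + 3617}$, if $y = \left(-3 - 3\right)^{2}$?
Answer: $\sqrt{3761} \approx 61.327$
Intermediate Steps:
$y = 36$ ($y = \left(-6\right)^{2} = 36$)
$a{\left(j,C \right)} = 8$
$d{\left(b,P \right)} = 144$ ($d{\left(b,P \right)} = \left(8 + 4\right)^{2} = 12^{2} = 144$)
$\sqrt{d{\left(37,y \right)} + 3617} = \sqrt{144 + 3617} = \sqrt{3761}$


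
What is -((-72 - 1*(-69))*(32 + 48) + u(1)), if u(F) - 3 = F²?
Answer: 236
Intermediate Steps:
u(F) = 3 + F²
-((-72 - 1*(-69))*(32 + 48) + u(1)) = -((-72 - 1*(-69))*(32 + 48) + (3 + 1²)) = -((-72 + 69)*80 + (3 + 1)) = -(-3*80 + 4) = -(-240 + 4) = -1*(-236) = 236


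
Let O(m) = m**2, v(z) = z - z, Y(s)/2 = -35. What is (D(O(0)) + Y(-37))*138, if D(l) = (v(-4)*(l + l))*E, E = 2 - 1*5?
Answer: -9660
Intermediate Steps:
Y(s) = -70 (Y(s) = 2*(-35) = -70)
E = -3 (E = 2 - 5 = -3)
v(z) = 0
D(l) = 0 (D(l) = (0*(l + l))*(-3) = (0*(2*l))*(-3) = 0*(-3) = 0)
(D(O(0)) + Y(-37))*138 = (0 - 70)*138 = -70*138 = -9660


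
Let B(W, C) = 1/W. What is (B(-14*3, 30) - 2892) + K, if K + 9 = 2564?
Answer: -14155/42 ≈ -337.02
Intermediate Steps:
K = 2555 (K = -9 + 2564 = 2555)
(B(-14*3, 30) - 2892) + K = (1/(-14*3) - 2892) + 2555 = (1/(-42) - 2892) + 2555 = (-1/42 - 2892) + 2555 = -121465/42 + 2555 = -14155/42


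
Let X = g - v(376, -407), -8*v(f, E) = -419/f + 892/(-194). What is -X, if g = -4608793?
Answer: 1344735394707/291776 ≈ 4.6088e+6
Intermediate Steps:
v(f, E) = 223/388 + 419/(8*f) (v(f, E) = -(-419/f + 892/(-194))/8 = -(-419/f + 892*(-1/194))/8 = -(-419/f - 446/97)/8 = -(-446/97 - 419/f)/8 = 223/388 + 419/(8*f))
X = -1344735394707/291776 (X = -4608793 - (40643 + 446*376)/(776*376) = -4608793 - (40643 + 167696)/(776*376) = -4608793 - 208339/(776*376) = -4608793 - 1*208339/291776 = -4608793 - 208339/291776 = -1344735394707/291776 ≈ -4.6088e+6)
-X = -1*(-1344735394707/291776) = 1344735394707/291776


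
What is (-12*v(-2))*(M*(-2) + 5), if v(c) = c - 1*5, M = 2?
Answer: 84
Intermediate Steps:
v(c) = -5 + c (v(c) = c - 5 = -5 + c)
(-12*v(-2))*(M*(-2) + 5) = (-12*(-5 - 2))*(2*(-2) + 5) = (-12*(-7))*(-4 + 5) = 84*1 = 84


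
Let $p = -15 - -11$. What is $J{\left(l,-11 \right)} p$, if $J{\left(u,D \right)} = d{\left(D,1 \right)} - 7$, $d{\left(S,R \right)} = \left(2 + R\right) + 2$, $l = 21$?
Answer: $8$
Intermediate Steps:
$d{\left(S,R \right)} = 4 + R$
$J{\left(u,D \right)} = -2$ ($J{\left(u,D \right)} = \left(4 + 1\right) - 7 = 5 - 7 = -2$)
$p = -4$ ($p = -15 + 11 = -4$)
$J{\left(l,-11 \right)} p = \left(-2\right) \left(-4\right) = 8$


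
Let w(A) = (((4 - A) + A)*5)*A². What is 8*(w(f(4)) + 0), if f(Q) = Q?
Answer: 2560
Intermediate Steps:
w(A) = 20*A² (w(A) = (4*5)*A² = 20*A²)
8*(w(f(4)) + 0) = 8*(20*4² + 0) = 8*(20*16 + 0) = 8*(320 + 0) = 8*320 = 2560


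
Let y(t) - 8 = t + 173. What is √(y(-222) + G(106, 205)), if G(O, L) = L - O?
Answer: √58 ≈ 7.6158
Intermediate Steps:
y(t) = 181 + t (y(t) = 8 + (t + 173) = 8 + (173 + t) = 181 + t)
√(y(-222) + G(106, 205)) = √((181 - 222) + (205 - 1*106)) = √(-41 + (205 - 106)) = √(-41 + 99) = √58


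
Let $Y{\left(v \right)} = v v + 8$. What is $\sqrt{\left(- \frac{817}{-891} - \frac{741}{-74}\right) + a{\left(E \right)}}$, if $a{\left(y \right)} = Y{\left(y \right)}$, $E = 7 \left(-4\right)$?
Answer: $\frac{\sqrt{43093499438}}{7326} \approx 28.336$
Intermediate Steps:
$E = -28$
$Y{\left(v \right)} = 8 + v^{2}$ ($Y{\left(v \right)} = v^{2} + 8 = 8 + v^{2}$)
$a{\left(y \right)} = 8 + y^{2}$
$\sqrt{\left(- \frac{817}{-891} - \frac{741}{-74}\right) + a{\left(E \right)}} = \sqrt{\left(- \frac{817}{-891} - \frac{741}{-74}\right) + \left(8 + \left(-28\right)^{2}\right)} = \sqrt{\left(\left(-817\right) \left(- \frac{1}{891}\right) - - \frac{741}{74}\right) + \left(8 + 784\right)} = \sqrt{\left(\frac{817}{891} + \frac{741}{74}\right) + 792} = \sqrt{\frac{720689}{65934} + 792} = \sqrt{\frac{52940417}{65934}} = \frac{\sqrt{43093499438}}{7326}$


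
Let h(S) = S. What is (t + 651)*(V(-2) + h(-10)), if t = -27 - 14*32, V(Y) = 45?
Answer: 6160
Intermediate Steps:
t = -475 (t = -27 - 448 = -475)
(t + 651)*(V(-2) + h(-10)) = (-475 + 651)*(45 - 10) = 176*35 = 6160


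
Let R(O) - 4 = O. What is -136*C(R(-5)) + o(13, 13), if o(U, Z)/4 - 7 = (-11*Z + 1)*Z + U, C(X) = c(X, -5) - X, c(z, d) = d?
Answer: -6760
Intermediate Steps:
R(O) = 4 + O
C(X) = -5 - X
o(U, Z) = 28 + 4*U + 4*Z*(1 - 11*Z) (o(U, Z) = 28 + 4*((-11*Z + 1)*Z + U) = 28 + 4*((1 - 11*Z)*Z + U) = 28 + 4*(Z*(1 - 11*Z) + U) = 28 + 4*(U + Z*(1 - 11*Z)) = 28 + (4*U + 4*Z*(1 - 11*Z)) = 28 + 4*U + 4*Z*(1 - 11*Z))
-136*C(R(-5)) + o(13, 13) = -136*(-5 - (4 - 5)) + (28 - 44*13**2 + 4*13 + 4*13) = -136*(-5 - 1*(-1)) + (28 - 44*169 + 52 + 52) = -136*(-5 + 1) + (28 - 7436 + 52 + 52) = -136*(-4) - 7304 = 544 - 7304 = -6760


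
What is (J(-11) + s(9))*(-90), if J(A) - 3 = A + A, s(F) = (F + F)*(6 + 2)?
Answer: -11250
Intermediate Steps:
s(F) = 16*F (s(F) = (2*F)*8 = 16*F)
J(A) = 3 + 2*A (J(A) = 3 + (A + A) = 3 + 2*A)
(J(-11) + s(9))*(-90) = ((3 + 2*(-11)) + 16*9)*(-90) = ((3 - 22) + 144)*(-90) = (-19 + 144)*(-90) = 125*(-90) = -11250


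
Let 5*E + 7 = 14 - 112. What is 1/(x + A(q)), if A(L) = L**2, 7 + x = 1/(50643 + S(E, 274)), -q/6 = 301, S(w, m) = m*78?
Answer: 72015/234886212436 ≈ 3.0660e-7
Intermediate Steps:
E = -21 (E = -7/5 + (14 - 112)/5 = -7/5 + (1/5)*(-98) = -7/5 - 98/5 = -21)
S(w, m) = 78*m
q = -1806 (q = -6*301 = -1806)
x = -504104/72015 (x = -7 + 1/(50643 + 78*274) = -7 + 1/(50643 + 21372) = -7 + 1/72015 = -504104/72015 ≈ -7.0000)
1/(x + A(q)) = 1/(-504104/72015 + (-1806)**2) = 1/(-504104/72015 + 3261636) = 1/(234886212436/72015) = 72015/234886212436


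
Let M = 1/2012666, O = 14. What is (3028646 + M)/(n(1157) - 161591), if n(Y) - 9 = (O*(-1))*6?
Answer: -6095652830237/325379661556 ≈ -18.734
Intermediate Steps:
M = 1/2012666 ≈ 4.9685e-7
n(Y) = -75 (n(Y) = 9 + (14*(-1))*6 = 9 - 14*6 = 9 - 84 = -75)
(3028646 + M)/(n(1157) - 161591) = (3028646 + 1/2012666)/(-75 - 161591) = (6095652830237/2012666)/(-161666) = (6095652830237/2012666)*(-1/161666) = -6095652830237/325379661556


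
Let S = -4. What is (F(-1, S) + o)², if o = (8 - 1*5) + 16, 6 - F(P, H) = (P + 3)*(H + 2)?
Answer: 841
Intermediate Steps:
F(P, H) = 6 - (2 + H)*(3 + P) (F(P, H) = 6 - (P + 3)*(H + 2) = 6 - (3 + P)*(2 + H) = 6 - (2 + H)*(3 + P))
o = 19 (o = (8 - 5) + 16 = 3 + 16 = 19)
(F(-1, S) + o)² = ((-3*(-4) - 2*(-1) - 1*(-4)*(-1)) + 19)² = ((12 + 2 - 4) + 19)² = (10 + 19)² = 29² = 841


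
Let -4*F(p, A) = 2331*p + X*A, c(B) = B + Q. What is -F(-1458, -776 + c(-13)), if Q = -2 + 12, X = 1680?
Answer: -2353659/2 ≈ -1.1768e+6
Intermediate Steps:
Q = 10
c(B) = 10 + B (c(B) = B + 10 = 10 + B)
F(p, A) = -420*A - 2331*p/4 (F(p, A) = -(2331*p + 1680*A)/4 = -(1680*A + 2331*p)/4 = -420*A - 2331*p/4)
-F(-1458, -776 + c(-13)) = -(-420*(-776 + (10 - 13)) - 2331/4*(-1458)) = -(-420*(-776 - 3) + 1699299/2) = -(-420*(-779) + 1699299/2) = -(327180 + 1699299/2) = -1*2353659/2 = -2353659/2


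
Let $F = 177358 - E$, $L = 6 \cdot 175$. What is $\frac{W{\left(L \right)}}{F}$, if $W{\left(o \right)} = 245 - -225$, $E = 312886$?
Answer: $- \frac{235}{67764} \approx -0.0034679$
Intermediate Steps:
$L = 1050$
$W{\left(o \right)} = 470$ ($W{\left(o \right)} = 245 + 225 = 470$)
$F = -135528$ ($F = 177358 - 312886 = -135528$)
$\frac{W{\left(L \right)}}{F} = \frac{470}{-135528} = 470 \left(- \frac{1}{135528}\right) = - \frac{235}{67764}$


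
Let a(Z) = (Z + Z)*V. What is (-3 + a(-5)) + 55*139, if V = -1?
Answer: 7652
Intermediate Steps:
a(Z) = -2*Z (a(Z) = (Z + Z)*(-1) = (2*Z)*(-1) = -2*Z)
(-3 + a(-5)) + 55*139 = (-3 - 2*(-5)) + 55*139 = (-3 + 10) + 7645 = 7 + 7645 = 7652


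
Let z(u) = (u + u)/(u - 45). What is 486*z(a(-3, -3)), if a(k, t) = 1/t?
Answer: 243/34 ≈ 7.1471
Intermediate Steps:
z(u) = 2*u/(-45 + u) (z(u) = (2*u)/(-45 + u) = 2*u/(-45 + u))
486*z(a(-3, -3)) = 486*(2/(-3*(-45 + 1/(-3)))) = 486*(2*(-⅓)/(-45 - ⅓)) = 486*(2*(-⅓)/(-136/3)) = 486*(2*(-⅓)*(-3/136)) = 486*(1/68) = 243/34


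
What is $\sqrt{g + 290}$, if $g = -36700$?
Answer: $i \sqrt{36410} \approx 190.81 i$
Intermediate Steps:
$\sqrt{g + 290} = \sqrt{-36700 + 290} = \sqrt{-36410} = i \sqrt{36410}$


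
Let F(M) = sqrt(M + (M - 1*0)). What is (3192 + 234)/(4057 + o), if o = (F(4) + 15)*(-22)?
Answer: 12768702/13886657 + 150744*sqrt(2)/13886657 ≈ 0.93485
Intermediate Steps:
F(M) = sqrt(2)*sqrt(M) (F(M) = sqrt(M + (M + 0)) = sqrt(M + M) = sqrt(2*M) = sqrt(2)*sqrt(M))
o = -330 - 44*sqrt(2) (o = (sqrt(2)*sqrt(4) + 15)*(-22) = (sqrt(2)*2 + 15)*(-22) = (2*sqrt(2) + 15)*(-22) = (15 + 2*sqrt(2))*(-22) = -330 - 44*sqrt(2) ≈ -392.23)
(3192 + 234)/(4057 + o) = (3192 + 234)/(4057 + (-330 - 44*sqrt(2))) = 3426/(3727 - 44*sqrt(2))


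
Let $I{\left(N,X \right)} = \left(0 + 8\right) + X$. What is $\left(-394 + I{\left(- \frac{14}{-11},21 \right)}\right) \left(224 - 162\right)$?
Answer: $-22630$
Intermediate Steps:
$I{\left(N,X \right)} = 8 + X$
$\left(-394 + I{\left(- \frac{14}{-11},21 \right)}\right) \left(224 - 162\right) = \left(-394 + \left(8 + 21\right)\right) \left(224 - 162\right) = \left(-394 + 29\right) 62 = \left(-365\right) 62 = -22630$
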